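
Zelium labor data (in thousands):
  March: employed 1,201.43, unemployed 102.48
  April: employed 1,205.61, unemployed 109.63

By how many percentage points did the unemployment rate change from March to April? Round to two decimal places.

The unemployment rate changed by +0.48 percentage points.

March: labor force = 1,201.43 + 102.48 = 1,303.91; u = 102.48/1,303.91 = 7.86%.
April: labor force = 1,205.61 + 109.63 = 1,315.24; u = 109.63/1,315.24 = 8.34%.
Change = 8.34% − 7.86% = +0.48 pp.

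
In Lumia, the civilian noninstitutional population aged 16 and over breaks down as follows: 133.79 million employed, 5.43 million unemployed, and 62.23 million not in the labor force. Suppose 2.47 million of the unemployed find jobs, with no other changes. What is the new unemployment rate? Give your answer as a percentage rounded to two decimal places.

Initially, labor force = 133.79 + 5.43 = 139.22 million, so u = 5.43/139.22 = 3.90%.
After the change, unemployed falls and employed rises by 2.47; labor force unchanged → E = 136.26, U = 2.96, labor force = 139.22 million.
New unemployment rate = 2.96 / 139.22 = 2.13%.

New unemployment rate ≈ 2.13%.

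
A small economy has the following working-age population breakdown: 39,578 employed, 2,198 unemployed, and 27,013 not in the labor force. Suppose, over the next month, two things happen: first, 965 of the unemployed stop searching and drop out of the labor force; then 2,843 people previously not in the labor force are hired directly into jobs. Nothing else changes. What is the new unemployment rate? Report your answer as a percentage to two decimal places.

Initially, labor force = 39,578 + 2,198 = 41,776, so u = 2,198/41,776 = 5.26%.
After the first change, unemployed and labor force both fall by 965 → E = 39,578, U = 1,233, labor force = 40,811.
After the second change, employed and labor force both rise by 2,843; unemployed unchanged → E = 42,421, U = 1,233, labor force = 43,654.
New unemployment rate = 1,233 / 43,654 = 2.82%.

New unemployment rate ≈ 2.82%.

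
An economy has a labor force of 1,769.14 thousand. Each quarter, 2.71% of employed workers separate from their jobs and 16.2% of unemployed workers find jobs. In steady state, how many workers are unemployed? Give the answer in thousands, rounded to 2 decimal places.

Steady-state unemployment rate u* = s/(s+f) = 2.71/(2.71+16.2) = 0.143310.
Unemployed = u* × labor force = 0.143310 × 1,769.14 ≈ 253.54 thousand.

About 253.54 thousand are unemployed in steady state.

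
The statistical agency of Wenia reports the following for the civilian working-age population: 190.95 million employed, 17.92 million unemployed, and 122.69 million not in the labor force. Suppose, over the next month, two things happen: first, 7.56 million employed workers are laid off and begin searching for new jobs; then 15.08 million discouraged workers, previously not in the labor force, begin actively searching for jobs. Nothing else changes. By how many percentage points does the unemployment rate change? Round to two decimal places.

The unemployment rate changes by +9.53 percentage points.

Initially, labor force = 190.95 + 17.92 = 208.87 million, so u = 17.92/208.87 = 8.58%.
After the first change, employed falls and unemployed rises by 7.56; labor force unchanged → E = 183.39, U = 25.48, labor force = 208.87 million.
After the second change, unemployed and labor force both rise by 15.08 → E = 183.39, U = 40.56, labor force = 223.95 million.
New unemployment rate = 40.56 / 223.95 = 18.11%.
Change = 18.11% − 8.58% = +9.53 percentage points.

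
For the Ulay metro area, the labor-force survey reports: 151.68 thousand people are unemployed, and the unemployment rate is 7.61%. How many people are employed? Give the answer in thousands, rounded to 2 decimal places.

Labor force = U / u = 151.68 / 0.0761 ≈ 1,993.17 thousand.
Employed = labor force − unemployed = 1,993.17 − 151.68 = 1,841.49 thousand.

About 1,841.49 thousand are employed.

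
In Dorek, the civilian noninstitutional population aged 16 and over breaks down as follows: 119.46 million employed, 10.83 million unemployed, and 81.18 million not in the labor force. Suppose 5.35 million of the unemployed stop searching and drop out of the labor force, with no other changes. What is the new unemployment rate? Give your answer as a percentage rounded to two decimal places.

Initially, labor force = 119.46 + 10.83 = 130.29 million, so u = 10.83/130.29 = 8.31%.
After the change, unemployed and labor force both fall by 5.35 → E = 119.46, U = 5.48, labor force = 124.94 million.
New unemployment rate = 5.48 / 124.94 = 4.39%.

New unemployment rate ≈ 4.39%.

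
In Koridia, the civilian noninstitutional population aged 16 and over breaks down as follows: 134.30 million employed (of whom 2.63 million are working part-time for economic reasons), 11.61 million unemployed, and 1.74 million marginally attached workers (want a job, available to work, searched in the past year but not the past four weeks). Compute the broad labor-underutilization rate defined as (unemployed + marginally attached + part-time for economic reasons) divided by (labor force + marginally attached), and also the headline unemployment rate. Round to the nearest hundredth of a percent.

Broad underutilization rate ≈ 10.82%; headline unemployment rate ≈ 7.96%.

Labor force = 134.30 + 11.61 = 145.91 million.
Numerator = 11.61 + 1.74 + 2.63 = 15.98 million.
Denominator = 145.91 + 1.74 = 147.65 million.
Broad rate = 15.98 / 147.65 = 10.82%.
Headline unemployment rate = 11.61 / 145.91 = 7.96%.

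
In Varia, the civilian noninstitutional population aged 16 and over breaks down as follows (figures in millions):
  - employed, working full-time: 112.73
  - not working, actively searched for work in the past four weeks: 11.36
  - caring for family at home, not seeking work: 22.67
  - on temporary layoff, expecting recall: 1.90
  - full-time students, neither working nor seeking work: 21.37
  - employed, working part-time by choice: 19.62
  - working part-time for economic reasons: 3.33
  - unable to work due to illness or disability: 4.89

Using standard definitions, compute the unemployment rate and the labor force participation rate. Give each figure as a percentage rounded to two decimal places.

Employed = 112.73 + 19.62 + 3.33 = 135.68 million (anyone who worked, including part-time for economic reasons, counts as employed).
Unemployed = 11.36 + 1.90 = 13.26 million (jobless and actively searching, or on temporary layoff).
Labor force = 135.68 + 13.26 = 148.94 million.
Not in labor force = 22.67 + 21.37 + 4.89 = 48.93 million (those not working and not actively searching are outside the labor force).
Civilian working-age population = 148.94 + 48.93 = 197.87 million.
Unemployment rate = 13.26 / 148.94 = 8.90%.
Labor force participation rate = 148.94 / 197.87 = 75.27%.

Unemployment rate ≈ 8.90%; labor force participation rate ≈ 75.27%.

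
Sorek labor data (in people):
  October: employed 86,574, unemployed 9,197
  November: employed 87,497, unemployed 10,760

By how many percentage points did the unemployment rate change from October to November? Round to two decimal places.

The unemployment rate changed by +1.35 percentage points.

October: labor force = 86,574 + 9,197 = 95,771; u = 9,197/95,771 = 9.60%.
November: labor force = 87,497 + 10,760 = 98,257; u = 10,760/98,257 = 10.95%.
Change = 10.95% − 9.60% = +1.35 pp.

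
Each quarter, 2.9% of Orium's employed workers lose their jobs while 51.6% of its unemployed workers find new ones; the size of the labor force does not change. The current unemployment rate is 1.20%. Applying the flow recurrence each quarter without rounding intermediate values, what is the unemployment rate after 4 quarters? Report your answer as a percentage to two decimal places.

With a fixed labor force, u_{t+1} = u_t + s·(1−u_t) − f·u_t = u_t·(1−s−f) + s.
Here 1−s−f = 0.455 and s = 0.029.
u_1 = 0.012000 × 0.455 + 0.029 = 0.034460.
u_2 = 0.034460 × 0.455 + 0.029 = 0.044679.
u_3 = 0.044679 × 0.455 + 0.029 = 0.049329.
u_4 = 0.049329 × 0.455 + 0.029 = 0.051445.

Unemployment rate after four quarters ≈ 5.14%.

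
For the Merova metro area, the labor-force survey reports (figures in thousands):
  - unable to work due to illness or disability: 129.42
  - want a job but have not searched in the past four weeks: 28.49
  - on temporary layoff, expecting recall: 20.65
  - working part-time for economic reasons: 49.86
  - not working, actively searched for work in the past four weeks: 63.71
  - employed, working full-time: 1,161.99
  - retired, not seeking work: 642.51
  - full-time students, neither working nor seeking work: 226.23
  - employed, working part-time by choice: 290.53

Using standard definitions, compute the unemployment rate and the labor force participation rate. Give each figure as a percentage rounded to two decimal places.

Unemployment rate ≈ 5.32%; labor force participation rate ≈ 60.72%.

Employed = 49.86 + 1,161.99 + 290.53 = 1,502.38 thousand (anyone who worked, including part-time for economic reasons, counts as employed).
Unemployed = 20.65 + 63.71 = 84.36 thousand (jobless and actively searching, or on temporary layoff).
Labor force = 1,502.38 + 84.36 = 1,586.74 thousand.
Not in labor force = 129.42 + 28.49 + 642.51 + 226.23 = 1,026.65 thousand (those not working and not actively searching are outside the labor force — including those who want a job but have given up searching).
Civilian working-age population = 1,586.74 + 1,026.65 = 2,613.39 thousand.
Unemployment rate = 84.36 / 1,586.74 = 5.32%.
Labor force participation rate = 1,586.74 / 2,613.39 = 60.72%.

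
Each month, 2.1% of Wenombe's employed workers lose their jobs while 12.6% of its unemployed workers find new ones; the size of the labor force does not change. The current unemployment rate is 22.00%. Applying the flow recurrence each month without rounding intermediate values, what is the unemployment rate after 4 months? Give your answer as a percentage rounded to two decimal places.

Unemployment rate after four months ≈ 18.37%.

With a fixed labor force, u_{t+1} = u_t + s·(1−u_t) − f·u_t = u_t·(1−s−f) + s.
Here 1−s−f = 0.853 and s = 0.021.
u_1 = 0.220000 × 0.853 + 0.021 = 0.208660.
u_2 = 0.208660 × 0.853 + 0.021 = 0.198987.
u_3 = 0.198987 × 0.853 + 0.021 = 0.190736.
u_4 = 0.190736 × 0.853 + 0.021 = 0.183698.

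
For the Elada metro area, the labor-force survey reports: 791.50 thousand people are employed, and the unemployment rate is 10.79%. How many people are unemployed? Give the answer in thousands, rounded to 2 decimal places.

Let U be the number unemployed. The labor force is E + U, and U/(E+U) = 0.1079.
So U = 0.1079 × 791.50 / (1 − 0.1079) = 85.4029 / 0.8921 ≈ 95.73 thousand.

About 95.73 thousand are unemployed.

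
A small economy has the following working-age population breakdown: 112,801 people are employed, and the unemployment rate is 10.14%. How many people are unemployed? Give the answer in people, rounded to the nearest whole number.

Let U be the number unemployed. The labor force is E + U, and U/(E+U) = 0.1014.
So U = 0.1014 × 112,801 / (1 − 0.1014) = 11438.02 / 0.8986 ≈ 12,729.

About 12,729 are unemployed.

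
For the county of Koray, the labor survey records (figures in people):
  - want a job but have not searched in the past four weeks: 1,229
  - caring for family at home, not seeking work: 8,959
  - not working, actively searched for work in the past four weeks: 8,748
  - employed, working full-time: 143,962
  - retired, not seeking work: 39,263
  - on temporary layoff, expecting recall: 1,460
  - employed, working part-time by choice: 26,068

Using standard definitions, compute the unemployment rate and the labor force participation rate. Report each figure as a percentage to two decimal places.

Unemployment rate ≈ 5.66%; labor force participation rate ≈ 78.47%.

Employed = 143,962 + 26,068 = 170,030.
Unemployed = 8,748 + 1,460 = 10,208 (jobless and actively searching, or on temporary layoff).
Labor force = 170,030 + 10,208 = 180,238.
Not in labor force = 1,229 + 8,959 + 39,263 = 49,451 (those not working and not actively searching are outside the labor force — including those who want a job but have given up searching).
Civilian working-age population = 180,238 + 49,451 = 229,689.
Unemployment rate = 10,208 / 180,238 = 5.66%.
Labor force participation rate = 180,238 / 229,689 = 78.47%.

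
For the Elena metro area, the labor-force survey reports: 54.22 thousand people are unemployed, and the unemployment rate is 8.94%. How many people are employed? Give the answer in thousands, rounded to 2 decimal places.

About 552.27 thousand are employed.

Labor force = U / u = 54.22 / 0.0894 ≈ 606.49 thousand.
Employed = labor force − unemployed = 606.49 − 54.22 = 552.27 thousand.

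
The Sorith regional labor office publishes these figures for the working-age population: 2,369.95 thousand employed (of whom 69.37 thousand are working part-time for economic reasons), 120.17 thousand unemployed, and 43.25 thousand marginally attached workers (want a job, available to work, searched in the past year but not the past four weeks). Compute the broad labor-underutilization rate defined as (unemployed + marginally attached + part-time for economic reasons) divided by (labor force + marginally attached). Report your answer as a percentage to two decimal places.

Broad underutilization rate ≈ 9.19%.

Labor force = 2,369.95 + 120.17 = 2,490.12 thousand.
Numerator = 120.17 + 43.25 + 69.37 = 232.79 thousand.
Denominator = 2,490.12 + 43.25 = 2,533.37 thousand.
Broad rate = 232.79 / 2,533.37 = 9.19%.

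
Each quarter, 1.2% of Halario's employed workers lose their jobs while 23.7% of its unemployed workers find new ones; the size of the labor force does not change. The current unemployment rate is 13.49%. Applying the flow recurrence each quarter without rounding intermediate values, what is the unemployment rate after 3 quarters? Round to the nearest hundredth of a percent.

Unemployment rate after three quarters ≈ 8.49%.

With a fixed labor force, u_{t+1} = u_t + s·(1−u_t) − f·u_t = u_t·(1−s−f) + s.
Here 1−s−f = 0.751 and s = 0.012.
u_1 = 0.134900 × 0.751 + 0.012 = 0.113310.
u_2 = 0.113310 × 0.751 + 0.012 = 0.097096.
u_3 = 0.097096 × 0.751 + 0.012 = 0.084919.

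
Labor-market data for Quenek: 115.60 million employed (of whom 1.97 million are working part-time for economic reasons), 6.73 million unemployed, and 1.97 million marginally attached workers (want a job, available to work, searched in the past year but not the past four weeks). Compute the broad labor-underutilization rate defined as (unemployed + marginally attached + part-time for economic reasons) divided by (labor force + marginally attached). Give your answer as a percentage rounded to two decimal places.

Labor force = 115.60 + 6.73 = 122.33 million.
Numerator = 6.73 + 1.97 + 1.97 = 10.67 million.
Denominator = 122.33 + 1.97 = 124.30 million.
Broad rate = 10.67 / 124.30 = 8.58%.

Broad underutilization rate ≈ 8.58%.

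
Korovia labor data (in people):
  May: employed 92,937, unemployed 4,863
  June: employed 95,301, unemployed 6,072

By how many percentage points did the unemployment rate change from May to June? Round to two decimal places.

May: labor force = 92,937 + 4,863 = 97,800; u = 4,863/97,800 = 4.97%.
June: labor force = 95,301 + 6,072 = 101,373; u = 6,072/101,373 = 5.99%.
Change = 5.99% − 4.97% = +1.02 pp.

The unemployment rate changed by +1.02 percentage points.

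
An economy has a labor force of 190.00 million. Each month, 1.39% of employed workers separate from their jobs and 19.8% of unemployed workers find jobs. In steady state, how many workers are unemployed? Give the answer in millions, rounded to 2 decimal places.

About 12.46 million are unemployed in steady state.

Steady-state unemployment rate u* = s/(s+f) = 1.39/(1.39+19.8) = 0.065597.
Unemployed = u* × labor force = 0.065597 × 190.00 ≈ 12.46 million.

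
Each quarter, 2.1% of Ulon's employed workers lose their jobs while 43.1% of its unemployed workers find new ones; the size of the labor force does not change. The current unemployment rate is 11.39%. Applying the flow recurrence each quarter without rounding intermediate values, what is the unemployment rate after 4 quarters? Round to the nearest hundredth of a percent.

With a fixed labor force, u_{t+1} = u_t + s·(1−u_t) − f·u_t = u_t·(1−s−f) + s.
Here 1−s−f = 0.548 and s = 0.021.
u_1 = 0.113900 × 0.548 + 0.021 = 0.083417.
u_2 = 0.083417 × 0.548 + 0.021 = 0.066713.
u_3 = 0.066713 × 0.548 + 0.021 = 0.057559.
u_4 = 0.057559 × 0.548 + 0.021 = 0.052542.

Unemployment rate after four quarters ≈ 5.25%.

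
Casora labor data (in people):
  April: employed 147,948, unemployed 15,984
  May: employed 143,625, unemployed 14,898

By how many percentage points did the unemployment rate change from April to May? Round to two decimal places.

April: labor force = 147,948 + 15,984 = 163,932; u = 15,984/163,932 = 9.75%.
May: labor force = 143,625 + 14,898 = 158,523; u = 14,898/158,523 = 9.40%.
Change = 9.40% − 9.75% = −0.35 pp.

The unemployment rate changed by −0.35 percentage points.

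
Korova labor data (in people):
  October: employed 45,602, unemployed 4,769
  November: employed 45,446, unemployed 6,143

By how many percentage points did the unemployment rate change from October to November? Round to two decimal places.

The unemployment rate changed by +2.44 percentage points.

October: labor force = 45,602 + 4,769 = 50,371; u = 4,769/50,371 = 9.47%.
November: labor force = 45,446 + 6,143 = 51,589; u = 6,143/51,589 = 11.91%.
Change = 11.91% − 9.47% = +2.44 pp.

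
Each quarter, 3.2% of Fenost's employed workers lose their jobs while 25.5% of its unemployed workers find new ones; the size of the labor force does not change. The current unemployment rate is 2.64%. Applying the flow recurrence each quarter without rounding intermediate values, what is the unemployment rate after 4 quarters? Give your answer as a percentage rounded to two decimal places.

With a fixed labor force, u_{t+1} = u_t + s·(1−u_t) − f·u_t = u_t·(1−s−f) + s.
Here 1−s−f = 0.713 and s = 0.032.
u_1 = 0.026400 × 0.713 + 0.032 = 0.050823.
u_2 = 0.050823 × 0.713 + 0.032 = 0.068237.
u_3 = 0.068237 × 0.713 + 0.032 = 0.080653.
u_4 = 0.080653 × 0.713 + 0.032 = 0.089506.

Unemployment rate after four quarters ≈ 8.95%.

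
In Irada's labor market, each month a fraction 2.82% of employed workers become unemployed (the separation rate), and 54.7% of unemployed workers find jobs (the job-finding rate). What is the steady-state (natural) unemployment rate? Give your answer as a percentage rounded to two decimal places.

Steady-state unemployment rate ≈ 4.90%.

At steady state the flows balance: s·E = f·U, so U/(E+U) = s/(s+f).
u* = 2.82 / (2.82 + 54.7) = 2.82 / 57.52 = 4.90%.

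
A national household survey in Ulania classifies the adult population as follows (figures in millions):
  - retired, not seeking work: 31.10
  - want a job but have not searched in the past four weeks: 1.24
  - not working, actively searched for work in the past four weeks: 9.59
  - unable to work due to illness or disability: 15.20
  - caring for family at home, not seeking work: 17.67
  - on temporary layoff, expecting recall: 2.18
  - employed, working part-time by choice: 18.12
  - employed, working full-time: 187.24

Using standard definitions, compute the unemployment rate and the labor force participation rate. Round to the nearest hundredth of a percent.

Unemployment rate ≈ 5.42%; labor force participation rate ≈ 76.90%.

Employed = 18.12 + 187.24 = 205.36 million.
Unemployed = 9.59 + 2.18 = 11.77 million (jobless and actively searching, or on temporary layoff).
Labor force = 205.36 + 11.77 = 217.13 million.
Not in labor force = 31.10 + 1.24 + 15.20 + 17.67 = 65.21 million (those not working and not actively searching are outside the labor force — including those who want a job but have given up searching).
Civilian working-age population = 217.13 + 65.21 = 282.34 million.
Unemployment rate = 11.77 / 217.13 = 5.42%.
Labor force participation rate = 217.13 / 282.34 = 76.90%.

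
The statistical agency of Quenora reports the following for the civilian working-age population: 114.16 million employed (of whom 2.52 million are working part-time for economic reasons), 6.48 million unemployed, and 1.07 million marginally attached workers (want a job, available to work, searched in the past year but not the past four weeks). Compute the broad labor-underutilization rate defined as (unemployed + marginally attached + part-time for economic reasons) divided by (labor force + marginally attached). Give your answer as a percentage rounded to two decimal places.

Broad underutilization rate ≈ 8.27%.

Labor force = 114.16 + 6.48 = 120.64 million.
Numerator = 6.48 + 1.07 + 2.52 = 10.07 million.
Denominator = 120.64 + 1.07 = 121.71 million.
Broad rate = 10.07 / 121.71 = 8.27%.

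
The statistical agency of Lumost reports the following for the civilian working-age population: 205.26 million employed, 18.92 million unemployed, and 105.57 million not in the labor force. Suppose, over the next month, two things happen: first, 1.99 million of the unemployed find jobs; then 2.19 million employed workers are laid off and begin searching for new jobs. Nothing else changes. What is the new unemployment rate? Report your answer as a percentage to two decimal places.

Initially, labor force = 205.26 + 18.92 = 224.18 million, so u = 18.92/224.18 = 8.44%.
After the first change, unemployed falls and employed rises by 1.99; labor force unchanged → E = 207.25, U = 16.93, labor force = 224.18 million.
After the second change, employed falls and unemployed rises by 2.19; labor force unchanged → E = 205.06, U = 19.12, labor force = 224.18 million.
New unemployment rate = 19.12 / 224.18 = 8.53%.

New unemployment rate ≈ 8.53%.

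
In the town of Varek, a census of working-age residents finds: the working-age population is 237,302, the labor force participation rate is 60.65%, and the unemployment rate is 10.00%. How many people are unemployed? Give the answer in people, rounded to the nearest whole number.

Labor force = 0.6065 × 237,302 = 143,924.
Unemployed = 0.1000 × 143,924 ≈ 14,392.

About 14,392 are unemployed.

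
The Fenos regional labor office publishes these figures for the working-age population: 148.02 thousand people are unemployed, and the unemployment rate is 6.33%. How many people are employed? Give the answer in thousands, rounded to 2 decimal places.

About 2,190.37 thousand are employed.

Labor force = U / u = 148.02 / 0.0633 ≈ 2,338.39 thousand.
Employed = labor force − unemployed = 2,338.39 − 148.02 = 2,190.37 thousand.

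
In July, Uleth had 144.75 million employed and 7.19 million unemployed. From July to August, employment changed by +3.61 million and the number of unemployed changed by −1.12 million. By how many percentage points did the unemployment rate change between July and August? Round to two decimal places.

July: labor force = 144.75 + 7.19 = 151.94; u = 7.19/151.94 = 4.73%.
August: labor force = 148.36 + 6.07 = 154.43; u = 6.07/154.43 = 3.93%.
Change = 3.93% − 4.73% = −0.80 pp.

The unemployment rate changed by −0.80 percentage points.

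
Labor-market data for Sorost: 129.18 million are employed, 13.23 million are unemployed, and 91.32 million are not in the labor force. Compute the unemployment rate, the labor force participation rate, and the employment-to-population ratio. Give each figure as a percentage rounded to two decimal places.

Unemployment rate ≈ 9.29%; labor force participation rate ≈ 60.93%; employment-population ratio ≈ 55.27%.

Labor force = employed + unemployed = 129.18 + 13.23 = 142.41 million.
Working-age population = 142.41 + 91.32 = 233.73 million.
Unemployment rate = 13.23 / 142.41 = 9.29%.
Labor force participation rate = 142.41 / 233.73 = 60.93%.
Employment-population ratio = 129.18 / 233.73 = 55.27%.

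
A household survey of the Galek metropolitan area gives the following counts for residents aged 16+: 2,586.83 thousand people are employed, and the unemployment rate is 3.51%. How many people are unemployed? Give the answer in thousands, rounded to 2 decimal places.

About 94.10 thousand are unemployed.

Let U be the number unemployed. The labor force is E + U, and U/(E+U) = 0.0351.
So U = 0.0351 × 2,586.83 / (1 − 0.0351) = 90.7977 / 0.9649 ≈ 94.10 thousand.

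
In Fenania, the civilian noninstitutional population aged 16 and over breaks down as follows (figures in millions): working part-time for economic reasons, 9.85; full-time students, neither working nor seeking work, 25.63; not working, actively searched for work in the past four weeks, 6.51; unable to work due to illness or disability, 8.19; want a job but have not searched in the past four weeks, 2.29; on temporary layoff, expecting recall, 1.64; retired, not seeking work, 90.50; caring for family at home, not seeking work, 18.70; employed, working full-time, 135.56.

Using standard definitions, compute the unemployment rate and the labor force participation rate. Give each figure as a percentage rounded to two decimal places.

Employed = 9.85 + 135.56 = 145.41 million (anyone who worked, including part-time for economic reasons, counts as employed).
Unemployed = 6.51 + 1.64 = 8.15 million (jobless and actively searching, or on temporary layoff).
Labor force = 145.41 + 8.15 = 153.56 million.
Not in labor force = 25.63 + 8.19 + 2.29 + 90.50 + 18.70 = 145.31 million (those not working and not actively searching are outside the labor force — including those who want a job but have given up searching).
Civilian working-age population = 153.56 + 145.31 = 298.87 million.
Unemployment rate = 8.15 / 153.56 = 5.31%.
Labor force participation rate = 153.56 / 298.87 = 51.38%.

Unemployment rate ≈ 5.31%; labor force participation rate ≈ 51.38%.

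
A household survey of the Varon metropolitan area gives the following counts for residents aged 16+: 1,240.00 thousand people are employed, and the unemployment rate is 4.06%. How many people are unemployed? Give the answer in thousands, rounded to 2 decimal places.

About 52.47 thousand are unemployed.

Let U be the number unemployed. The labor force is E + U, and U/(E+U) = 0.0406.
So U = 0.0406 × 1,240.00 / (1 − 0.0406) = 50.3440 / 0.9594 ≈ 52.47 thousand.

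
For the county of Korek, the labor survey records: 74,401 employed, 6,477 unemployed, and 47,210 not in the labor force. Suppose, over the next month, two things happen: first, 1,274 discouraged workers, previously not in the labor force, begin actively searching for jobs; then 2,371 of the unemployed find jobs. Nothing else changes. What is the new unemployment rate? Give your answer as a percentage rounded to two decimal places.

Initially, labor force = 74,401 + 6,477 = 80,878, so u = 6,477/80,878 = 8.01%.
After the first change, unemployed and labor force both rise by 1,274 → E = 74,401, U = 7,751, labor force = 82,152.
After the second change, unemployed falls and employed rises by 2,371; labor force unchanged → E = 76,772, U = 5,380, labor force = 82,152.
New unemployment rate = 5,380 / 82,152 = 6.55%.

New unemployment rate ≈ 6.55%.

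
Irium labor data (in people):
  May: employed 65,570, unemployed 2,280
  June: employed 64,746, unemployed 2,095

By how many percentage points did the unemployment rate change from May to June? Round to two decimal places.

The unemployment rate changed by −0.23 percentage points.

May: labor force = 65,570 + 2,280 = 67,850; u = 2,280/67,850 = 3.36%.
June: labor force = 64,746 + 2,095 = 66,841; u = 2,095/66,841 = 3.13%.
Change = 3.13% − 3.36% = −0.23 pp.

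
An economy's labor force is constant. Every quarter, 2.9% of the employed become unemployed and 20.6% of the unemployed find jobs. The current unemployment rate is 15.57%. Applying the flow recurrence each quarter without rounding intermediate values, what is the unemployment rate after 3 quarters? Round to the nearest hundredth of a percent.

Unemployment rate after three quarters ≈ 13.79%.

With a fixed labor force, u_{t+1} = u_t + s·(1−u_t) − f·u_t = u_t·(1−s−f) + s.
Here 1−s−f = 0.765 and s = 0.029.
u_1 = 0.155700 × 0.765 + 0.029 = 0.148111.
u_2 = 0.148111 × 0.765 + 0.029 = 0.142305.
u_3 = 0.142305 × 0.765 + 0.029 = 0.137863.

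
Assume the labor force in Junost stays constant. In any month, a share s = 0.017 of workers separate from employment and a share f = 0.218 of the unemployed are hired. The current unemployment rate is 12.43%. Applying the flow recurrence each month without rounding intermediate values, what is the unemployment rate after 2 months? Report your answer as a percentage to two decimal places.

With a fixed labor force, u_{t+1} = u_t + s·(1−u_t) − f·u_t = u_t·(1−s−f) + s.
Here 1−s−f = 0.765 and s = 0.017.
u_1 = 0.124300 × 0.765 + 0.017 = 0.112089.
u_2 = 0.112089 × 0.765 + 0.017 = 0.102748.

Unemployment rate after two months ≈ 10.27%.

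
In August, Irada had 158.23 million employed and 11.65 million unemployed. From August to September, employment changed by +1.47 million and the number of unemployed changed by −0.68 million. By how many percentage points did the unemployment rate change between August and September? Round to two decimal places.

August: labor force = 158.23 + 11.65 = 169.88; u = 11.65/169.88 = 6.86%.
September: labor force = 159.70 + 10.97 = 170.67; u = 10.97/170.67 = 6.43%.
Change = 6.43% − 6.86% = −0.43 pp.

The unemployment rate changed by −0.43 percentage points.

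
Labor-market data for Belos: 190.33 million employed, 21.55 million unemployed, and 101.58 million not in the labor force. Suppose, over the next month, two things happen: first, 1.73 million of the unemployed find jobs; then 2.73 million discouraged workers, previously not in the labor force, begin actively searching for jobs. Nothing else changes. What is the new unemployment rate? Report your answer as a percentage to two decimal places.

New unemployment rate ≈ 10.51%.

Initially, labor force = 190.33 + 21.55 = 211.88 million, so u = 21.55/211.88 = 10.17%.
After the first change, unemployed falls and employed rises by 1.73; labor force unchanged → E = 192.06, U = 19.82, labor force = 211.88 million.
After the second change, unemployed and labor force both rise by 2.73 → E = 192.06, U = 22.55, labor force = 214.61 million.
New unemployment rate = 22.55 / 214.61 = 10.51%.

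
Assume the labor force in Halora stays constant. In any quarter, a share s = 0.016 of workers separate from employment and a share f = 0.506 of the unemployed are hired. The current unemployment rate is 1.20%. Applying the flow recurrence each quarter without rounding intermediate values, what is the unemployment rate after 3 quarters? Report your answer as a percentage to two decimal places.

With a fixed labor force, u_{t+1} = u_t + s·(1−u_t) − f·u_t = u_t·(1−s−f) + s.
Here 1−s−f = 0.478 and s = 0.016.
u_1 = 0.012000 × 0.478 + 0.016 = 0.021736.
u_2 = 0.021736 × 0.478 + 0.016 = 0.026390.
u_3 = 0.026390 × 0.478 + 0.016 = 0.028614.

Unemployment rate after three quarters ≈ 2.86%.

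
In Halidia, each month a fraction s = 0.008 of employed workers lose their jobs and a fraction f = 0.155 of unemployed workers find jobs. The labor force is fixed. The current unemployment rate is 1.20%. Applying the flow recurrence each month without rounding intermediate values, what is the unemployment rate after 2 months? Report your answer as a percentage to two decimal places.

Unemployment rate after two months ≈ 2.31%.

With a fixed labor force, u_{t+1} = u_t + s·(1−u_t) − f·u_t = u_t·(1−s−f) + s.
Here 1−s−f = 0.837 and s = 0.008.
u_1 = 0.012000 × 0.837 + 0.008 = 0.018044.
u_2 = 0.018044 × 0.837 + 0.008 = 0.023103.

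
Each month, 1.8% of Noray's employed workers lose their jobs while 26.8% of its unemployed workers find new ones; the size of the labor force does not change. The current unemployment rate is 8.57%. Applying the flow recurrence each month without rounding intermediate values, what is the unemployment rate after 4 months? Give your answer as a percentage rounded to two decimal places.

Unemployment rate after four months ≈ 6.89%.

With a fixed labor force, u_{t+1} = u_t + s·(1−u_t) − f·u_t = u_t·(1−s−f) + s.
Here 1−s−f = 0.714 and s = 0.018.
u_1 = 0.085700 × 0.714 + 0.018 = 0.079190.
u_2 = 0.079190 × 0.714 + 0.018 = 0.074542.
u_3 = 0.074542 × 0.714 + 0.018 = 0.071223.
u_4 = 0.071223 × 0.714 + 0.018 = 0.068853.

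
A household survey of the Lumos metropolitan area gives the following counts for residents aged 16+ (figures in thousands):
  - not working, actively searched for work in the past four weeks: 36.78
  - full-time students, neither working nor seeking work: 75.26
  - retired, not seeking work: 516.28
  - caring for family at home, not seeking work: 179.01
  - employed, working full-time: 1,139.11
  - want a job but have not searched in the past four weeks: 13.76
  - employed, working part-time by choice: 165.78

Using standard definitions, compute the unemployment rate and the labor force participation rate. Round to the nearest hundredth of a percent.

Employed = 1,139.11 + 165.78 = 1,304.89 thousand.
Unemployed = 36.78 thousand.
Labor force = 1,304.89 + 36.78 = 1,341.67 thousand.
Not in labor force = 75.26 + 516.28 + 179.01 + 13.76 = 784.31 thousand (those not working and not actively searching are outside the labor force — including those who want a job but have given up searching).
Civilian working-age population = 1,341.67 + 784.31 = 2,125.98 thousand.
Unemployment rate = 36.78 / 1,341.67 = 2.74%.
Labor force participation rate = 1,341.67 / 2,125.98 = 63.11%.

Unemployment rate ≈ 2.74%; labor force participation rate ≈ 63.11%.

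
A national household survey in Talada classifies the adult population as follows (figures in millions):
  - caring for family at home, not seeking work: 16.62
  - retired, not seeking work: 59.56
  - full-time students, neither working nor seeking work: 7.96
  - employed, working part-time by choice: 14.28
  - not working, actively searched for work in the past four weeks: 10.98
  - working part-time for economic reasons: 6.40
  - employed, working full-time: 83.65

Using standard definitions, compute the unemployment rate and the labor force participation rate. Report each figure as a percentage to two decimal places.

Unemployment rate ≈ 9.52%; labor force participation rate ≈ 57.81%.

Employed = 14.28 + 6.40 + 83.65 = 104.33 million (anyone who worked, including part-time for economic reasons, counts as employed).
Unemployed = 10.98 million.
Labor force = 104.33 + 10.98 = 115.31 million.
Not in labor force = 16.62 + 59.56 + 7.96 = 84.14 million (those not working and not actively searching are outside the labor force).
Civilian working-age population = 115.31 + 84.14 = 199.45 million.
Unemployment rate = 10.98 / 115.31 = 9.52%.
Labor force participation rate = 115.31 / 199.45 = 57.81%.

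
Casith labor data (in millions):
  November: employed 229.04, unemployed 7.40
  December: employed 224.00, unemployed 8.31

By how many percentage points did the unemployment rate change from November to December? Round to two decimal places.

The unemployment rate changed by +0.45 percentage points.

November: labor force = 229.04 + 7.40 = 236.44; u = 7.40/236.44 = 3.13%.
December: labor force = 224.00 + 8.31 = 232.31; u = 8.31/232.31 = 3.58%.
Change = 3.58% − 3.13% = +0.45 pp.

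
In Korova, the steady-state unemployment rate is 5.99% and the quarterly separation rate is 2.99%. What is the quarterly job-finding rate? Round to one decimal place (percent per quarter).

Job-finding rate ≈ 46.9% per quarter.

From u* = s/(s+f): f = s·(1−u)/u.
f = 2.99 × (1 − 0.0599) / 0.0599 = 2.8109 / 0.0599 ≈ 46.9% per quarter.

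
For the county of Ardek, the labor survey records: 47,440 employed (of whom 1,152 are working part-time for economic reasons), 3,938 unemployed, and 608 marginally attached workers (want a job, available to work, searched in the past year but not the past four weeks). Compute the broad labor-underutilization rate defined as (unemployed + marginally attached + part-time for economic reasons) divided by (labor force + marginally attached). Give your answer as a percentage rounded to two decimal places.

Labor force = 47,440 + 3,938 = 51,378.
Numerator = 3,938 + 608 + 1,152 = 5,698.
Denominator = 51,378 + 608 = 51,986.
Broad rate = 5,698 / 51,986 = 10.96%.

Broad underutilization rate ≈ 10.96%.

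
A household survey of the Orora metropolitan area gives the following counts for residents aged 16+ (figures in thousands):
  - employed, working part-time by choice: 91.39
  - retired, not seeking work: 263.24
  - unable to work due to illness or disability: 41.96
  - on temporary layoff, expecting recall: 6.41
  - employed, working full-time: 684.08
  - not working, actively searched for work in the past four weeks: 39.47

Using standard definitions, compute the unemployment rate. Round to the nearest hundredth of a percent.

Unemployment rate ≈ 5.59%.

Employed = 91.39 + 684.08 = 775.47 thousand.
Unemployed = 6.41 + 39.47 = 45.88 thousand (jobless and actively searching, or on temporary layoff).
Labor force = 775.47 + 45.88 = 821.35 thousand.
Unemployment rate = 45.88 / 821.35 = 5.59%.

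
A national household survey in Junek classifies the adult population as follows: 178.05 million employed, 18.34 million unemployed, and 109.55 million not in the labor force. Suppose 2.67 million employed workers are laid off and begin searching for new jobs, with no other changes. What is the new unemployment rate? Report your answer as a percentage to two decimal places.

New unemployment rate ≈ 10.70%.

Initially, labor force = 178.05 + 18.34 = 196.39 million, so u = 18.34/196.39 = 9.34%.
After the change, employed falls and unemployed rises by 2.67; labor force unchanged → E = 175.38, U = 21.01, labor force = 196.39 million.
New unemployment rate = 21.01 / 196.39 = 10.70%.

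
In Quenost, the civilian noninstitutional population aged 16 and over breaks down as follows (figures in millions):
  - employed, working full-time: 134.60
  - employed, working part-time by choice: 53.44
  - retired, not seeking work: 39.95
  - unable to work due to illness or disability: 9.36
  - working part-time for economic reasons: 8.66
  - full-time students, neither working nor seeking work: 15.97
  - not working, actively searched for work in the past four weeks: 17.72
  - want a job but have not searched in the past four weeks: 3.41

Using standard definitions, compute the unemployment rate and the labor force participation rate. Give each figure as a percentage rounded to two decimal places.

Unemployment rate ≈ 8.26%; labor force participation rate ≈ 75.74%.

Employed = 134.60 + 53.44 + 8.66 = 196.70 million (anyone who worked, including part-time for economic reasons, counts as employed).
Unemployed = 17.72 million.
Labor force = 196.70 + 17.72 = 214.42 million.
Not in labor force = 39.95 + 9.36 + 15.97 + 3.41 = 68.69 million (those not working and not actively searching are outside the labor force — including those who want a job but have given up searching).
Civilian working-age population = 214.42 + 68.69 = 283.11 million.
Unemployment rate = 17.72 / 214.42 = 8.26%.
Labor force participation rate = 214.42 / 283.11 = 75.74%.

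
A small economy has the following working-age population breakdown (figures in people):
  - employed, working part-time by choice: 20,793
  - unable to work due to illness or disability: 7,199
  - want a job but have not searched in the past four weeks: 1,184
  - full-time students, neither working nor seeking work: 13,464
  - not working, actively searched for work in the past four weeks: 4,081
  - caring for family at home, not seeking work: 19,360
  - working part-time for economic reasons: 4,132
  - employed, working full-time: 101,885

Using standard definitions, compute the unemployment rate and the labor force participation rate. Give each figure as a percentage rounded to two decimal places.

Unemployment rate ≈ 3.12%; labor force participation rate ≈ 76.06%.

Employed = 20,793 + 4,132 + 101,885 = 126,810 (anyone who worked, including part-time for economic reasons, counts as employed).
Unemployed = 4,081.
Labor force = 126,810 + 4,081 = 130,891.
Not in labor force = 7,199 + 1,184 + 13,464 + 19,360 = 41,207 (those not working and not actively searching are outside the labor force — including those who want a job but have given up searching).
Civilian working-age population = 130,891 + 41,207 = 172,098.
Unemployment rate = 4,081 / 130,891 = 3.12%.
Labor force participation rate = 130,891 / 172,098 = 76.06%.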